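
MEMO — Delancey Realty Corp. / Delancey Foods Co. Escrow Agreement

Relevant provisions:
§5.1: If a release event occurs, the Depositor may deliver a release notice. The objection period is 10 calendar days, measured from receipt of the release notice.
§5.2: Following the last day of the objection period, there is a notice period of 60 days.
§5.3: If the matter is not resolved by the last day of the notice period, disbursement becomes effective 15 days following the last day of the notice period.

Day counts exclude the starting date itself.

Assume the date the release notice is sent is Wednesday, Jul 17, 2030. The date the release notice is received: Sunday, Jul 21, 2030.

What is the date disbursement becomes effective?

Oct 14, 2030

Adding 10 calendar days to Jul 21, 2030 gives Jul 31, 2030, which is the last day of the objection period.
The last day of the notice period: Jul 31, 2030 + 60 days = Sep 29, 2030.
Adding 15 calendar days to Sep 29, 2030 gives Oct 14, 2030, which is the date disbursement becomes effective.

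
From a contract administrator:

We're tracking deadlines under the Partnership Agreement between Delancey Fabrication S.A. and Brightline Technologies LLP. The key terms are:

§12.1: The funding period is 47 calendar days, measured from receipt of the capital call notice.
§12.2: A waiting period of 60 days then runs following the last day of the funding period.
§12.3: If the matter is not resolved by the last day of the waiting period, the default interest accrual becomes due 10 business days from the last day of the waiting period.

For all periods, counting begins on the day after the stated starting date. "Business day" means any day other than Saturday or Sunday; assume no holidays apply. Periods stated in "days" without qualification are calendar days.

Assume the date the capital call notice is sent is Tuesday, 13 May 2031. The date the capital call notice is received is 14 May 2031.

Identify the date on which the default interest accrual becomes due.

The last day of the funding period: 14 May 2031 + 47 days = 30 June 2031.
The last day of the waiting period: 60 calendar days after 30 June 2031 is 29 August 2031.
The date on which the default interest accrual becomes due: counting 10 business days from Friday, 29 August 2031 (Sep 1, Sep 2, Sep 3, Sep 4, Sep 5, Sep 8, Sep 9, Sep 10, Sep 11, Sep 12, skipping weekends) reaches Friday, 12 September 2031.

12 September 2031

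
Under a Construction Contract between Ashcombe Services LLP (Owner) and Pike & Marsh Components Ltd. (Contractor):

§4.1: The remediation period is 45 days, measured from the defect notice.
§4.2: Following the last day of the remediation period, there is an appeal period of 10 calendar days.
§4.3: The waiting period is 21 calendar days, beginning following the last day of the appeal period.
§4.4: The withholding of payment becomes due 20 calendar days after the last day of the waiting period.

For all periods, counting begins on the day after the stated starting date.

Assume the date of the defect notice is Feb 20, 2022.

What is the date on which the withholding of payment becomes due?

May 27, 2022

Adding 45 calendar days to Feb 20, 2022 gives Apr 6, 2022, which is the last day of the remediation period.
The last day of the appeal period: Apr 6, 2022 + 10 days = Apr 16, 2022.
Adding 21 calendar days to Apr 16, 2022 gives May 7, 2022, which is the last day of the waiting period.
The date on which the withholding of payment becomes due: May 7, 2022 + 20 days = May 27, 2022.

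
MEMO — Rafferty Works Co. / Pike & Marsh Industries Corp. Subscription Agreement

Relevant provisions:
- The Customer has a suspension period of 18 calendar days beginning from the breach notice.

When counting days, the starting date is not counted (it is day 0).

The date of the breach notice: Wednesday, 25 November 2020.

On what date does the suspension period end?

The last day of the suspension period: 25 November 2020 + 18 days = 13 December 2020.

13 December 2020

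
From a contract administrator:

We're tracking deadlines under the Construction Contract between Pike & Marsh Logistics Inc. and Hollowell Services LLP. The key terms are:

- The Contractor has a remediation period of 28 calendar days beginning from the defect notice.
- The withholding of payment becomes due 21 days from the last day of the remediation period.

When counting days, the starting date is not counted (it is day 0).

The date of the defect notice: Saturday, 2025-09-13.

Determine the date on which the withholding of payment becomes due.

2025-11-01

The last day of the remediation period: 2025-09-13 + 28 days = 2025-10-11.
The date on which the withholding of payment becomes due: 2025-10-11 + 21 days = 2025-11-01.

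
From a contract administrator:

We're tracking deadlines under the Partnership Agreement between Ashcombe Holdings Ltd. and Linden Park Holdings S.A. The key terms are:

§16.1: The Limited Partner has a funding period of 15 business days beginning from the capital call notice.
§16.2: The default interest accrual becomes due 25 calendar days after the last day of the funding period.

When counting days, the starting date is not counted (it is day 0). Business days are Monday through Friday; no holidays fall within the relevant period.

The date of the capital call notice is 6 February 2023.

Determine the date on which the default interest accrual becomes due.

The last day of the funding period: counting 15 business days from Monday, 6 February 2023 (Feb 7, Feb 8, Feb 9, Feb 10, …, Feb 23, Feb 24, Feb 27, skipping weekends) reaches Monday, 27 February 2023.
The date on which the default interest accrual becomes due: 25 calendar days after 27 February 2023 is 24 March 2023.

24 March 2023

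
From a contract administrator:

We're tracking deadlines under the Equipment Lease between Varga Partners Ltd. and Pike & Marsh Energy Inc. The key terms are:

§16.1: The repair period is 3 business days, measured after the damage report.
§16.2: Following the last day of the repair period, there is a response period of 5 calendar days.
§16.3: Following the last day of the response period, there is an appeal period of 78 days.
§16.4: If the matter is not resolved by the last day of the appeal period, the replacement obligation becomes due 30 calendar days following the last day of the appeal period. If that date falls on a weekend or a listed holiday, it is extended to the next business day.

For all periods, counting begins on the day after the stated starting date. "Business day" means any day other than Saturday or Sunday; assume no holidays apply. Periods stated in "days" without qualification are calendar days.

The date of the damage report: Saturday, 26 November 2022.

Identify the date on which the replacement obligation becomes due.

The last day of the repair period: 3 business days after Saturday, 26 November 2022, skipping weekends — Nov 28, Nov 29, Nov 30 — lands on Wednesday, 30 November 2022.
The last day of the response period: 5 calendar days after 30 November 2022 is 5 December 2022.
Adding 78 calendar days to 5 December 2022 gives 21 February 2023, which is the last day of the appeal period.
The date on which the replacement obligation becomes due: 21 February 2023 + 30 days = 23 March 2023. 23 March 2023 is a Thursday, so no roll-forward applies.

23 March 2023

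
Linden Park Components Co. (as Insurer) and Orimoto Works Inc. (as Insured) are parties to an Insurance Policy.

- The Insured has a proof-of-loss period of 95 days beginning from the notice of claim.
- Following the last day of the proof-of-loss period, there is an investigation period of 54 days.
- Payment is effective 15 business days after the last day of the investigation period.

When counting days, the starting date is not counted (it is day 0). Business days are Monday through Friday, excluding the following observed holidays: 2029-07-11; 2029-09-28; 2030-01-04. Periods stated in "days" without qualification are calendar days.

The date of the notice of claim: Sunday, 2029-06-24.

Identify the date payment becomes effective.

2029-12-11

The last day of the proof-of-loss period: 2029-06-24 + 95 days = 2029-09-27.
Adding 54 calendar days to 2029-09-27 gives 2029-11-20, which is the last day of the investigation period.
From Tuesday, 2029-11-20, 15 business days (Nov 21, Nov 22, Nov 23, Nov 26, …, Dec 7, Dec 10, Dec 11, skipping weekends) brings us to Tuesday, 2029-12-11, which is the date payment becomes effective.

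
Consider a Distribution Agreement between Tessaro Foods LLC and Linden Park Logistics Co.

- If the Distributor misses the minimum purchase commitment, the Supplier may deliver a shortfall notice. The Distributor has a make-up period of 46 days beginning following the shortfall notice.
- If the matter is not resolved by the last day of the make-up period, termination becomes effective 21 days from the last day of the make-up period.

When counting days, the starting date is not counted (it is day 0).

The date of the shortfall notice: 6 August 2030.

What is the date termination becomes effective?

The last day of the make-up period: 46 calendar days after 6 August 2030 is 21 September 2030.
The date termination becomes effective: 21 calendar days after 21 September 2030 is 12 October 2030.

12 October 2030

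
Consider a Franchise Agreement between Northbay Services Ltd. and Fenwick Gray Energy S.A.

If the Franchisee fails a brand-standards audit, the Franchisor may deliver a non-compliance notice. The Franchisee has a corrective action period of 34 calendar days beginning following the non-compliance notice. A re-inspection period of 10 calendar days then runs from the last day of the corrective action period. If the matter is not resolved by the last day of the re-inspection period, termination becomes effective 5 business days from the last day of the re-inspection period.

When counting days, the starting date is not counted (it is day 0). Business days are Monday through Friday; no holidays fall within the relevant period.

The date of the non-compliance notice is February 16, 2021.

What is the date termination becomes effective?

April 8, 2021

The last day of the corrective action period: February 16, 2021 + 34 days = March 22, 2021.
The last day of the re-inspection period: March 22, 2021 + 10 days = April 1, 2021.
The date termination becomes effective: counting 5 business days from Thursday, April 1, 2021 (Apr 2, Apr 5, Apr 6, Apr 7, Apr 8, skipping weekends) reaches Thursday, April 8, 2021.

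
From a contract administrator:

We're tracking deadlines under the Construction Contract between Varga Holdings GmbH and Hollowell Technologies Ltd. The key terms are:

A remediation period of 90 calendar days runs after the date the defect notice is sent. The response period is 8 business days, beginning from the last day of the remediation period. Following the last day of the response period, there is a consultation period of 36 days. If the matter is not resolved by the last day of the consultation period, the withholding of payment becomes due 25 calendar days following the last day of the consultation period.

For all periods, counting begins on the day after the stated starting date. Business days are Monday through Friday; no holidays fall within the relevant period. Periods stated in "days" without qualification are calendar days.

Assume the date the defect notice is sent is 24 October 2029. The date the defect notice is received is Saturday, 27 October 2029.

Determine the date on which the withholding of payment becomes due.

3 April 2030

The last day of the remediation period: 24 October 2029 + 90 days = 22 January 2030.
From Tuesday, 22 January 2030, 8 business days (Jan 23, Jan 24, Jan 25, Jan 28, Jan 29, Jan 30, Jan 31, Feb 1, skipping weekends) brings us to Friday, 1 February 2030, which is the last day of the response period.
The last day of the consultation period: 1 February 2030 + 36 days = 9 March 2030.
The date on which the withholding of payment becomes due: 9 March 2030 + 25 days = 3 April 2030.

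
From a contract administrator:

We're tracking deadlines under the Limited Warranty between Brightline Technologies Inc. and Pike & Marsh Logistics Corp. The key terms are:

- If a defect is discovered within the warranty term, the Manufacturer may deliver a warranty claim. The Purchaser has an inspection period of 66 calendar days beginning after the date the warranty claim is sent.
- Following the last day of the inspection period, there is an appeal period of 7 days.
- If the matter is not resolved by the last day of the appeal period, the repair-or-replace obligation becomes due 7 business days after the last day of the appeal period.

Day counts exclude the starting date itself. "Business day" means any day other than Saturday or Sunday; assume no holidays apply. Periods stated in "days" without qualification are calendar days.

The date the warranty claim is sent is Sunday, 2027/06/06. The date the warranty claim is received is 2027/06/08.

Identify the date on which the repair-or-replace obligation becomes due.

Adding 66 calendar days to 2027/06/06 gives 2027/08/11, which is the last day of the inspection period.
Adding 7 calendar days to 2027/08/11 gives 2027/08/18, which is the last day of the appeal period.
The date on which the repair-or-replace obligation becomes due: counting 7 business days from Wednesday, 2027/08/18 (Aug 19, Aug 20, Aug 23, Aug 24, Aug 25, Aug 26, Aug 27, skipping weekends) reaches Friday, 2027/08/27.

2027/08/27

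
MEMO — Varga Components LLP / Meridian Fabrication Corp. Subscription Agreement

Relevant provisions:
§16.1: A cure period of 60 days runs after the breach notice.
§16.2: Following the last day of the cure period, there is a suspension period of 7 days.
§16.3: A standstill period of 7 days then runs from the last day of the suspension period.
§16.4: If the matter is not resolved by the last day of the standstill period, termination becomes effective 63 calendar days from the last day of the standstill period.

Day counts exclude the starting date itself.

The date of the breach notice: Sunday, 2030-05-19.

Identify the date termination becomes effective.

The last day of the cure period: 2030-05-19 + 60 days = 2030-07-18.
The last day of the suspension period: 7 calendar days after 2030-07-18 is 2030-07-25.
The last day of the standstill period: 2030-07-25 + 7 days = 2030-08-01.
The date termination becomes effective: 63 calendar days after 2030-08-01 is 2030-10-03.

2030-10-03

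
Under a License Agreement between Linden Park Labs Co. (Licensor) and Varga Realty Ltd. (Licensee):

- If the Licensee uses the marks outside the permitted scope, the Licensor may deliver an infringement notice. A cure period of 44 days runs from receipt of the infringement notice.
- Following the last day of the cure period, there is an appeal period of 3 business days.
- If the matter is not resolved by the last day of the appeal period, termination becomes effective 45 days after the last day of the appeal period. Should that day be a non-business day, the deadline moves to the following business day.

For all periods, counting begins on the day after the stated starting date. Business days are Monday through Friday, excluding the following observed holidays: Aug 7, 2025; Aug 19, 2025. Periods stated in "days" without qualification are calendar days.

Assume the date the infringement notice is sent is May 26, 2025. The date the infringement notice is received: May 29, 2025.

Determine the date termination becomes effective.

Adding 44 calendar days to May 29, 2025 gives Jul 12, 2025, which is the last day of the cure period.
From Saturday, Jul 12, 2025, 3 business days (Jul 14, Jul 15, Jul 16, skipping weekends) brings us to Wednesday, Jul 16, 2025, which is the last day of the appeal period.
The date termination becomes effective: Jul 16, 2025 + 45 days = Aug 30, 2025. That falls on a Saturday, so it rolls to the next business day, Monday, Sep 1, 2025.

Sep 1, 2025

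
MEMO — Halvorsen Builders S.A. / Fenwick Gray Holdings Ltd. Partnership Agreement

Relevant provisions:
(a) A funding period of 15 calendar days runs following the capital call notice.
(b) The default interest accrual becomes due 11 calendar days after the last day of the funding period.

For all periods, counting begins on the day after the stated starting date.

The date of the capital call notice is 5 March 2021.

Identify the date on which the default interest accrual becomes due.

31 March 2021

Adding 15 calendar days to 5 March 2021 gives 20 March 2021, which is the last day of the funding period.
Adding 11 calendar days to 20 March 2021 gives 31 March 2021, which is the date on which the default interest accrual becomes due.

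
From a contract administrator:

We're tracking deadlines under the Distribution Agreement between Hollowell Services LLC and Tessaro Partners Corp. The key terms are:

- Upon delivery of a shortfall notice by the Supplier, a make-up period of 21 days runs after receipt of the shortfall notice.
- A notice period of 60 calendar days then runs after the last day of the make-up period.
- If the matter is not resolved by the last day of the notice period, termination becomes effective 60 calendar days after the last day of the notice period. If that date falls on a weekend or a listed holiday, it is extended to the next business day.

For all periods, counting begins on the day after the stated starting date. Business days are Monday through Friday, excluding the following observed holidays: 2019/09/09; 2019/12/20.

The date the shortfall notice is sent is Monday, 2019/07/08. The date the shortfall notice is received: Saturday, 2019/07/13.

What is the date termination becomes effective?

2019/12/02

The last day of the make-up period: 21 calendar days after 2019/07/13 is 2019/08/03.
The last day of the notice period: 2019/08/03 + 60 days = 2019/10/02.
Adding 60 calendar days to 2019/10/02 gives 2019/12/01, which is the date termination becomes effective. That falls on a Sunday, so it rolls to the next business day, Monday, 2019/12/02.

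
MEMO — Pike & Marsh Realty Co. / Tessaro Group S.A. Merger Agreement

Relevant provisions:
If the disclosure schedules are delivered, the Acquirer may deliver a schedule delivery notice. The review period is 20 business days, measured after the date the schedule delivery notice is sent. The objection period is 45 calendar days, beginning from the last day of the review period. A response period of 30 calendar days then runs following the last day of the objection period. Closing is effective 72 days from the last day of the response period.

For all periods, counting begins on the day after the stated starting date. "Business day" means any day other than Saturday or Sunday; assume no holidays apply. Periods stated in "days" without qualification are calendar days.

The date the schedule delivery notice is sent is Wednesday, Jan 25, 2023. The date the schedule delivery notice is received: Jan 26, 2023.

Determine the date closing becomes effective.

The last day of the review period: 20 business days after Wednesday, Jan 25, 2023, skipping weekends — Jan 26, Jan 27, Jan 30, Jan 31, …, Feb 20, Feb 21, Feb 22 — lands on Wednesday, Feb 22, 2023.
The last day of the objection period: Feb 22, 2023 + 45 days = Apr 8, 2023.
Adding 30 calendar days to Apr 8, 2023 gives May 8, 2023, which is the last day of the response period.
The date closing becomes effective: May 8, 2023 + 72 days = Jul 19, 2023.

Jul 19, 2023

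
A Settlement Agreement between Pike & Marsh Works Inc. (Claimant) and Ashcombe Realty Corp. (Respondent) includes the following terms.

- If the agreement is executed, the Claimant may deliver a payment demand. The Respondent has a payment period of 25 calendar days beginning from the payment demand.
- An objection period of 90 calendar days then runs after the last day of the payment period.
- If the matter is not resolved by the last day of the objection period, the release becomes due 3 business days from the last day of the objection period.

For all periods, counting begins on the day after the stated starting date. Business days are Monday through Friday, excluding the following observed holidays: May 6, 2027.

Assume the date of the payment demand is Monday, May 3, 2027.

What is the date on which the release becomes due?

The last day of the payment period: 25 calendar days after May 3, 2027 is May 28, 2027.
The last day of the objection period: May 28, 2027 + 90 days = Aug 26, 2027.
The date on which the release becomes due: counting 3 business days from Thursday, Aug 26, 2027 (Aug 27, Aug 30, Aug 31, skipping weekends) reaches Tuesday, Aug 31, 2027.

Aug 31, 2027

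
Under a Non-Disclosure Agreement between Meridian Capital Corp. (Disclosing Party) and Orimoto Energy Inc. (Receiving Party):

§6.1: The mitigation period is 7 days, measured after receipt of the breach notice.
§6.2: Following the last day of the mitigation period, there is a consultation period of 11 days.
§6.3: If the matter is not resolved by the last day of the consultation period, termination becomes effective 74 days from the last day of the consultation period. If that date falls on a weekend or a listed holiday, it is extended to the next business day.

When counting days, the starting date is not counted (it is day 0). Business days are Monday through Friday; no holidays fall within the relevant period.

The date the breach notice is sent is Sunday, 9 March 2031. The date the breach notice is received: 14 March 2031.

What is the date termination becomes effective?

16 June 2031

The last day of the mitigation period: 14 March 2031 + 7 days = 21 March 2031.
The last day of the consultation period: 21 March 2031 + 11 days = 1 April 2031.
The date termination becomes effective: 1 April 2031 + 74 days = 14 June 2031. That falls on a Saturday, so it rolls to the next business day, Monday, 16 June 2031.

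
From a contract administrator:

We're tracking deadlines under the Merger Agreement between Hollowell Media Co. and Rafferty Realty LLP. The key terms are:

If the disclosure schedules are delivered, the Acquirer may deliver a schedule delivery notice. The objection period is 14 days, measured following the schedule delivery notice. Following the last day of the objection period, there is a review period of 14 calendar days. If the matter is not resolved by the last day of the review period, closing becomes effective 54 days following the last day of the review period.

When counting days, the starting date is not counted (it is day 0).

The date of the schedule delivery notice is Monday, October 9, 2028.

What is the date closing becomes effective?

The last day of the objection period: October 9, 2028 + 14 days = October 23, 2028.
Adding 14 calendar days to October 23, 2028 gives November 6, 2028, which is the last day of the review period.
Adding 54 calendar days to November 6, 2028 gives December 30, 2028, which is the date closing becomes effective.

December 30, 2028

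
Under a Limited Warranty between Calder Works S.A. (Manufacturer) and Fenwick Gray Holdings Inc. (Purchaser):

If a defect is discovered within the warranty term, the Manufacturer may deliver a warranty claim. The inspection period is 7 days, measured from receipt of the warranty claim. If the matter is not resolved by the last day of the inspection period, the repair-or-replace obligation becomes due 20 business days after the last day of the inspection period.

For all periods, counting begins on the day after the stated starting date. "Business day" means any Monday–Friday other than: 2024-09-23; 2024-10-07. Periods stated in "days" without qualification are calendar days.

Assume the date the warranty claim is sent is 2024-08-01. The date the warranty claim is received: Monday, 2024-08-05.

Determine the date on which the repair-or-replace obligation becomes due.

2024-09-09

Adding 7 calendar days to 2024-08-05 gives 2024-08-12, which is the last day of the inspection period.
The date on which the repair-or-replace obligation becomes due: 20 business days after Monday, 2024-08-12, skipping weekends — Aug 13, Aug 14, Aug 15, Aug 16, …, Sep 5, Sep 6, Sep 9 — lands on Monday, 2024-09-09.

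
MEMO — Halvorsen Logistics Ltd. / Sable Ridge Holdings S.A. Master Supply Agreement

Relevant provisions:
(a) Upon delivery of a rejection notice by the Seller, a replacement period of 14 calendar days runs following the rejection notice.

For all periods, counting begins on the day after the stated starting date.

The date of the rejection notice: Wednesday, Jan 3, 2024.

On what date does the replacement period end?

The last day of the replacement period: 14 calendar days after Jan 3, 2024 is Jan 17, 2024.

Jan 17, 2024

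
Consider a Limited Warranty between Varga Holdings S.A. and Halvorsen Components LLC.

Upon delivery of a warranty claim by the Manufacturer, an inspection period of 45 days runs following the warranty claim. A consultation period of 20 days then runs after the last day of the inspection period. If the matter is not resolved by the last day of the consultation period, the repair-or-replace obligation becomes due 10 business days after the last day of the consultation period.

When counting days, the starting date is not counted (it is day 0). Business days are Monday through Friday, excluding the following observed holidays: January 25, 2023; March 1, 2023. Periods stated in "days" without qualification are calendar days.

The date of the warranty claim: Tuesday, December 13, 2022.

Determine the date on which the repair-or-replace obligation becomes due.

The last day of the inspection period: December 13, 2022 + 45 days = January 27, 2023.
The last day of the consultation period: January 27, 2023 + 20 days = February 16, 2023.
From Thursday, February 16, 2023, 10 business days (Feb 17, Feb 20, Feb 21, Feb 22, Feb 23, Feb 24, Feb 27, Feb 28, Mar 2, Mar 3, skipping weekends and the listed holiday on Mar 1) brings us to Friday, March 3, 2023, which is the date on which the repair-or-replace obligation becomes due.

March 3, 2023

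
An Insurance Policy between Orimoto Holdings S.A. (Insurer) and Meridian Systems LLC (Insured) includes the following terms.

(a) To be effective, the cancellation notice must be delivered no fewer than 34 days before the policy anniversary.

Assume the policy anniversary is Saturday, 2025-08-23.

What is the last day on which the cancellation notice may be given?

2025-08-23 minus 34 days is 2025-07-20.

2025-07-20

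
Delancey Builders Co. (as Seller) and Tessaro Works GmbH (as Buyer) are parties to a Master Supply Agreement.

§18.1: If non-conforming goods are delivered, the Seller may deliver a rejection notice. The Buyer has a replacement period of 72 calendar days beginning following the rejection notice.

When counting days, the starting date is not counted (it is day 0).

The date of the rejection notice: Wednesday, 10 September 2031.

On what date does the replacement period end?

21 November 2031

The last day of the replacement period: 10 September 2031 + 72 days = 21 November 2031.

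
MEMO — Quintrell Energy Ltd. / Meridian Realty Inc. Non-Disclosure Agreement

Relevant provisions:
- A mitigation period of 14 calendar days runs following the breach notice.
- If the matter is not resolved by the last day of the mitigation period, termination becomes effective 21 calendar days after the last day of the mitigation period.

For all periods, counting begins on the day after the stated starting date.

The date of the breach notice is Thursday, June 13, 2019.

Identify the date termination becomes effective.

The last day of the mitigation period: 14 calendar days after June 13, 2019 is June 27, 2019.
Adding 21 calendar days to June 27, 2019 gives July 18, 2019, which is the date termination becomes effective.

July 18, 2019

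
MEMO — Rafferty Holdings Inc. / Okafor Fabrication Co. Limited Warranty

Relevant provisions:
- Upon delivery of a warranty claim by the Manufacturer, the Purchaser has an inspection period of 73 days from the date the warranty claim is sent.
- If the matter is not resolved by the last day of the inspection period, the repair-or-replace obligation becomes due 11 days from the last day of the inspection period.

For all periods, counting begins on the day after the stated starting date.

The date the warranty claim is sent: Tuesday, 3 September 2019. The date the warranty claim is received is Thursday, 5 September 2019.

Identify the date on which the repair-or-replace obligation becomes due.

26 November 2019

The last day of the inspection period: 3 September 2019 + 73 days = 15 November 2019.
Adding 11 calendar days to 15 November 2019 gives 26 November 2019, which is the date on which the repair-or-replace obligation becomes due.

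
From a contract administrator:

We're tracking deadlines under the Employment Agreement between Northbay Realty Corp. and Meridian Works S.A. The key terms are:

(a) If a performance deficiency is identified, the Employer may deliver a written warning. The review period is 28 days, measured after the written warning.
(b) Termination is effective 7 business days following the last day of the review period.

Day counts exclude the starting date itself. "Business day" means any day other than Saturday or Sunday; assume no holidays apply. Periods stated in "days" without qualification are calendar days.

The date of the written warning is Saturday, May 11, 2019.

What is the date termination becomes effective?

Adding 28 calendar days to May 11, 2019 gives June 8, 2019, which is the last day of the review period.
The date termination becomes effective: counting 7 business days from Saturday, June 8, 2019 (Jun 10, Jun 11, Jun 12, Jun 13, Jun 14, Jun 17, Jun 18, skipping weekends) reaches Tuesday, June 18, 2019.

June 18, 2019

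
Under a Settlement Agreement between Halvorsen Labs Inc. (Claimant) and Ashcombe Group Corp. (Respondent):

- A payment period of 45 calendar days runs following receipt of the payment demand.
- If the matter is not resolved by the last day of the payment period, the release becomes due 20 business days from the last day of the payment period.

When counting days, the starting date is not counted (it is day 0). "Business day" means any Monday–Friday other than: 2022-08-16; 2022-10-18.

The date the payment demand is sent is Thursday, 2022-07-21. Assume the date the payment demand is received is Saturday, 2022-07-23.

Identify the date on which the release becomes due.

2022-10-04

The last day of the payment period: 45 calendar days after 2022-07-23 is 2022-09-06.
The date on which the release becomes due: 20 business days after Tuesday, 2022-09-06, skipping weekends — Sep 7, Sep 8, Sep 9, Sep 12, …, Sep 30, Oct 3, Oct 4 — lands on Tuesday, 2022-10-04.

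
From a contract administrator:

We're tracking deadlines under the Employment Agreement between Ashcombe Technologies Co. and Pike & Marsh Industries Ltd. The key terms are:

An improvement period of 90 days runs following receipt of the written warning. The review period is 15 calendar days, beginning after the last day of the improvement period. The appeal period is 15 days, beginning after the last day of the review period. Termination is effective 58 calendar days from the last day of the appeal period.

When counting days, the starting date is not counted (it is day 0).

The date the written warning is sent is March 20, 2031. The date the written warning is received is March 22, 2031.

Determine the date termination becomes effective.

The last day of the improvement period: March 22, 2031 + 90 days = June 20, 2031.
The last day of the review period: June 20, 2031 + 15 days = July 5, 2031.
Adding 15 calendar days to July 5, 2031 gives July 20, 2031, which is the last day of the appeal period.
The date termination becomes effective: July 20, 2031 + 58 days = September 16, 2031.

September 16, 2031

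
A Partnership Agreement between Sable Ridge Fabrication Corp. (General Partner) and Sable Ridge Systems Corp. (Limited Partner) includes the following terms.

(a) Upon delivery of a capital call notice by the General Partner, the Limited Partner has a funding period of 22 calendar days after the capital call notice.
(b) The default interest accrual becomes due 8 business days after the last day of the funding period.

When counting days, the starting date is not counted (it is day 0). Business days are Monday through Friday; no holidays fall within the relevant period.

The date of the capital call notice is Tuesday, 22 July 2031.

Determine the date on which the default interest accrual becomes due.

25 August 2031

The last day of the funding period: 22 calendar days after 22 July 2031 is 13 August 2031.
From Wednesday, 13 August 2031, 8 business days (Aug 14, Aug 15, Aug 18, Aug 19, Aug 20, Aug 21, Aug 22, Aug 25, skipping weekends) brings us to Monday, 25 August 2031, which is the date on which the default interest accrual becomes due.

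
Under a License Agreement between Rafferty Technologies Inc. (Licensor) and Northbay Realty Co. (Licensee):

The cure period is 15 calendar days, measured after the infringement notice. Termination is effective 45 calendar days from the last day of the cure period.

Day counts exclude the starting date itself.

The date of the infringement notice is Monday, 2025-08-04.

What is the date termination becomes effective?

2025-10-03

Adding 15 calendar days to 2025-08-04 gives 2025-08-19, which is the last day of the cure period.
The date termination becomes effective: 45 calendar days after 2025-08-19 is 2025-10-03.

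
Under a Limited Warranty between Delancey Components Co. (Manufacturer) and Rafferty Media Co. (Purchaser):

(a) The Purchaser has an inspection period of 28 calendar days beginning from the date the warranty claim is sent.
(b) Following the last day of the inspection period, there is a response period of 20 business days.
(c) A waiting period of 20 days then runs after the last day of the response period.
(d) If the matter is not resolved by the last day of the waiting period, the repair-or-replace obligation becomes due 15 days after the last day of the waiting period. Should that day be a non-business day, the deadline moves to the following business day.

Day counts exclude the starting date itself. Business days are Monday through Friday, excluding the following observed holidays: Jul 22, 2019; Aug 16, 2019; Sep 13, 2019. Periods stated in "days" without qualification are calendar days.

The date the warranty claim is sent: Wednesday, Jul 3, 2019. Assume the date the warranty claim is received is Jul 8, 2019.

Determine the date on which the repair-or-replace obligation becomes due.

Oct 3, 2019

Adding 28 calendar days to Jul 3, 2019 gives Jul 31, 2019, which is the last day of the inspection period.
The last day of the response period: 20 business days after Wednesday, Jul 31, 2019, skipping weekends and the listed holiday on Aug 16 — Aug 1, Aug 2, Aug 5, Aug 6, …, Aug 27, Aug 28, Aug 29 — lands on Thursday, Aug 29, 2019.
The last day of the waiting period: Aug 29, 2019 + 20 days = Sep 18, 2019.
The date on which the repair-or-replace obligation becomes due: 15 calendar days after Sep 18, 2019 is Oct 3, 2019. Oct 3, 2019 is a Thursday and is not a listed holiday, so no roll-forward applies.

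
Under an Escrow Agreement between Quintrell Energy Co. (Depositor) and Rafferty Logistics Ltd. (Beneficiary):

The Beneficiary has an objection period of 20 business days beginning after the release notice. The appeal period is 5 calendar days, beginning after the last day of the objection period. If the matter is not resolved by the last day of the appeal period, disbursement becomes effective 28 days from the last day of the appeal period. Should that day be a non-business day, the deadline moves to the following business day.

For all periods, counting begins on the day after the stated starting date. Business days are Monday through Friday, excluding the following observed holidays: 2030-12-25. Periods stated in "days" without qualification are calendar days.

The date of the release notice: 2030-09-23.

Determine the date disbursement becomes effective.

From Monday, 2030-09-23, 20 business days (Sep 24, Sep 25, Sep 26, Sep 27, …, Oct 17, Oct 18, Oct 21, skipping weekends) brings us to Monday, 2030-10-21, which is the last day of the objection period.
The last day of the appeal period: 2030-10-21 + 5 days = 2030-10-26.
The date disbursement becomes effective: 28 calendar days after 2030-10-26 is 2030-11-23. That falls on a Saturday, so it rolls to the next business day, Monday, 2030-11-25.

2030-11-25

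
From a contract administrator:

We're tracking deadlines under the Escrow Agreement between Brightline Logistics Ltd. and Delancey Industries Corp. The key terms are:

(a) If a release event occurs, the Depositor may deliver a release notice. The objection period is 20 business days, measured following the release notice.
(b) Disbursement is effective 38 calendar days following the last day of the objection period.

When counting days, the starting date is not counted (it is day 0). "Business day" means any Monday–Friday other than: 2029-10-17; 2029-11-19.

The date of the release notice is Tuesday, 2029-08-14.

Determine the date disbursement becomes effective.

The last day of the objection period: counting 20 business days from Tuesday, 2029-08-14 (Aug 15, Aug 16, Aug 17, Aug 20, …, Sep 7, Sep 10, Sep 11, skipping weekends) reaches Tuesday, 2029-09-11.
The date disbursement becomes effective: 2029-09-11 + 38 days = 2029-10-19.

2029-10-19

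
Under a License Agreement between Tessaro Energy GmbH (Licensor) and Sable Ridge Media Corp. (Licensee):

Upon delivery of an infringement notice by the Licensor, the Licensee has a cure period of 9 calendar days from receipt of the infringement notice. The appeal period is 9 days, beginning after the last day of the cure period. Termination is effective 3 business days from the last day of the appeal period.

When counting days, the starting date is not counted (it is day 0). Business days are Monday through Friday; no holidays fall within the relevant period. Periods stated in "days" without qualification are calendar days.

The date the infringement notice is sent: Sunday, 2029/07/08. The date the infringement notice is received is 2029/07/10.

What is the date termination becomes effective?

The last day of the cure period: 2029/07/10 + 9 days = 2029/07/19.
The last day of the appeal period: 9 calendar days after 2029/07/19 is 2029/07/28.
The date termination becomes effective: counting 3 business days from Saturday, 2029/07/28 (Jul 30, Jul 31, Aug 1, skipping weekends) reaches Wednesday, 2029/08/01.

2029/08/01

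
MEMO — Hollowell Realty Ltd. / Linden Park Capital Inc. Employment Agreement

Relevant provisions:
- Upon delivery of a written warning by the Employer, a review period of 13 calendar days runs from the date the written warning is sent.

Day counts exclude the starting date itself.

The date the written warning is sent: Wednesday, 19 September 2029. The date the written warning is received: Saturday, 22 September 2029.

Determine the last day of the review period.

The last day of the review period: 13 calendar days after 19 September 2029 is 2 October 2029.

2 October 2029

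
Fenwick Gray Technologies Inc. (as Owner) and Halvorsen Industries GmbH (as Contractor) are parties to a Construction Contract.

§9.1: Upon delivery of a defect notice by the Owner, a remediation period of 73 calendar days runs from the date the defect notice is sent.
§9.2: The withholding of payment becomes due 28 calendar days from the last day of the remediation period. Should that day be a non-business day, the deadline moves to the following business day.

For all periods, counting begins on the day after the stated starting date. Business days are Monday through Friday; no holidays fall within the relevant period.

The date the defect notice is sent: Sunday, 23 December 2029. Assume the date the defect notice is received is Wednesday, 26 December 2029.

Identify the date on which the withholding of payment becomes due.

3 April 2030

The last day of the remediation period: 23 December 2029 + 73 days = 6 March 2030.
The date on which the withholding of payment becomes due: 28 calendar days after 6 March 2030 is 3 April 2030. 3 April 2030 is a Wednesday, so no roll-forward applies.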